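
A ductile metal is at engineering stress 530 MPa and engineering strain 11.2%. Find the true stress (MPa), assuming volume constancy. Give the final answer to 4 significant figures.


sigma_true = sigma_eng * (1 + epsilon_eng)
sigma_true = 530 * (1 + 0.112)
sigma_true = 589.4 MPa


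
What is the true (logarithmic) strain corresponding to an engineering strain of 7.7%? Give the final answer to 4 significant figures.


epsilon_true = ln(1 + epsilon_eng)
epsilon_true = ln(1 + 0.077)
epsilon_true = 0.07418


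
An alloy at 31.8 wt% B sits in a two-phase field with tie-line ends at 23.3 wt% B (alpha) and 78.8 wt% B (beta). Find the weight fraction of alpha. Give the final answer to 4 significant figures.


f_alpha = (C_beta - C0) / (C_beta - C_alpha)
f_alpha = (78.8 - 31.8) / (78.8 - 23.3)
f_alpha = 0.8468


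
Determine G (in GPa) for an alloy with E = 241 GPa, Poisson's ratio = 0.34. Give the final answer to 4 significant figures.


G = E / (2*(1+nu))
G = 241 / (2*(1+0.34))
G = 89.93 GPa


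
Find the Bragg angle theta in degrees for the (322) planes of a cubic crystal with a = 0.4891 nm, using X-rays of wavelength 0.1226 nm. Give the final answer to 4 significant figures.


d = a / sqrt(h^2+k^2+l^2)
d = 0.4891 / sqrt(17) = 0.118624 nm
lambda = 2*d*sin(theta)  =>  sin(theta) = lambda / (2*d)
sin(theta) = 0.1226 / (2 * 0.118624) = 0.516758
theta = 31.12 deg


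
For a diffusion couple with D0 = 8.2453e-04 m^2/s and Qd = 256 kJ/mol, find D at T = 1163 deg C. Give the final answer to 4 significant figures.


D = D0 * exp(-Qd / (R*T))
T = 1436.15 K
D = 8.2453e-04 * exp(-256e3 / (8.314 * 1436.15))
D = 4.025e-13 m^2/s


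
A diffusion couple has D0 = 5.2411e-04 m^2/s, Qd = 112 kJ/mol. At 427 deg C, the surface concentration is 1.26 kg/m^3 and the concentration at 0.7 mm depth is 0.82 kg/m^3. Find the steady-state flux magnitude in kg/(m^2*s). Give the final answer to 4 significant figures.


Step 1: D = D0 * exp(-Qd/(R*T))
T = 427 + 273.15 = 700.15 K
D = 5.2411e-04 * exp(-112e3 / (8.314 * 700.15)) = 2.30871e-12 m^2/s
Step 2: J = D * (C1 - C2) / dx
J = 2.30871e-12 * (1.26 - 0.82) / 7e-04
J = 1.451e-09 kg/(m^2*s)


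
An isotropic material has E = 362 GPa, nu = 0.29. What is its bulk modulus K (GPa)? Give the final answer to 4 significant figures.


K = E / (3*(1-2*nu))
K = 362 / (3*(1-2*0.29))
K = 287.3 GPa


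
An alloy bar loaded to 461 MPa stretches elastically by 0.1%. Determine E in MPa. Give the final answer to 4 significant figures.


E = sigma / epsilon
epsilon = 0.1% = 1e-03
E = 461 / 1e-03
E = 461000 MPa


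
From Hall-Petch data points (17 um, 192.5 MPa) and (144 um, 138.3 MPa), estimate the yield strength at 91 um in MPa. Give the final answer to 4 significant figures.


sigma_y = sigma0 + k / sqrt(d)
1/sqrt(d1) = 1/sqrt(1.7e-05) = 242.536;  1/sqrt(d2) = 83.3333
k = (sigma1 - sigma2) / (1/sqrt(d1) - 1/sqrt(d2)) = (192.5 - 138.3) / (242.536 - 83.3333) = 0.340447 MPa*m^0.5
sigma0 = sigma1 - k/sqrt(d1) = 192.5 - 0.340447*242.536 = 109.929 MPa
sigma_y(d3) = 109.929 + 0.340447 / sqrt(9.1e-05) = 145.6 MPa


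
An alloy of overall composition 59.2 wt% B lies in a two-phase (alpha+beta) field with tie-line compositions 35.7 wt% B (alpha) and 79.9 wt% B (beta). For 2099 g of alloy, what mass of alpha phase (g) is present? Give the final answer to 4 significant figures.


f_alpha = (C_beta - C0) / (C_beta - C_alpha)
f_alpha = (79.9 - 59.2) / (79.9 - 35.7) = 0.468326
m_alpha = f_alpha * m_total = 0.468326 * 2099 = 983 g


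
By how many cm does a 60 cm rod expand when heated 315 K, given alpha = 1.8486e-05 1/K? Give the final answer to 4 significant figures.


dL = L0 * alpha * dT
dL = 60 * 1.8486e-05 * 315
dL = 0.3494 cm


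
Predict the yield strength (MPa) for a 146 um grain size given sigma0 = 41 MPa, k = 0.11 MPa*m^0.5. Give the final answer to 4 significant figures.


sigma_y = sigma0 + k / sqrt(d)
d = 146 um = 1.46e-04 m
sigma_y = 41 + 0.11 / sqrt(1.46e-04)
sigma_y = 50.1 MPa


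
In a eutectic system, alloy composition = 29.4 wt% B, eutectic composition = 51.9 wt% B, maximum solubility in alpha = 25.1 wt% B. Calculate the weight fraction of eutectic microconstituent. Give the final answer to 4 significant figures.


f_primary = (C_e - C0) / (C_e - C_alpha_max)
f_primary = (51.9 - 29.4) / (51.9 - 25.1)
f_primary = 0.839552
f_eutectic = 1 - 0.839552 = 0.1604


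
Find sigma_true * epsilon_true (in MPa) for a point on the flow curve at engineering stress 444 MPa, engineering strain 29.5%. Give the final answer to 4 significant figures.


sigma_true = sigma_eng * (1 + epsilon_eng)
sigma_true = 444 * (1 + 0.295) = 574.98 MPa
epsilon_true = ln(1 + epsilon_eng)
epsilon_true = ln(1 + 0.295) = 0.258511
sigma_true * epsilon_true = 574.98 * 0.258511 = 148.6 MPa


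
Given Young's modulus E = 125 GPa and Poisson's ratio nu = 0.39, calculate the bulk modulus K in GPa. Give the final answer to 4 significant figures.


K = E / (3*(1-2*nu))
K = 125 / (3*(1-2*0.39))
K = 189.4 GPa


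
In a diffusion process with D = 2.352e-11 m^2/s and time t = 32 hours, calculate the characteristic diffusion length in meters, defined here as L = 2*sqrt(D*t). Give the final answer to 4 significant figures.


t = 32 hr = 115200 s
Diffusion length = 2*sqrt(D*t)
= 2*sqrt(2.352e-11 * 115200)
= 3.292e-03 m


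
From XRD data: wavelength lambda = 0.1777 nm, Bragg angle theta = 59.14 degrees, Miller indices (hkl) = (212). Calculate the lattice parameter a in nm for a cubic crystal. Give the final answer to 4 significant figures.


d = lambda / (2*sin(theta))
d = 0.1777 / (2*sin(59.14 deg))
d = 0.103504 nm
a = d * sqrt(h^2+k^2+l^2) = 0.103504 * sqrt(9)
a = 0.3105 nm


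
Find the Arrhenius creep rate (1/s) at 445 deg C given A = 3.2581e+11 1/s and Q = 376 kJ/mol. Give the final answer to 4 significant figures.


rate = A * exp(-Q / (R*T))
T = 445 + 273.15 = 718.15 K
rate = 3.2581e+11 * exp(-376e3 / (8.314 * 718.15))
rate = 1.458e-16 1/s


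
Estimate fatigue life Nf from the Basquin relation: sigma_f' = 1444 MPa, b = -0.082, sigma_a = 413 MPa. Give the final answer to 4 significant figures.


sigma_a = sigma_f' * (2*Nf)^b
2*Nf = (sigma_a / sigma_f')^(1/b)
2*Nf = (413 / 1444)^(1/-0.082)
2*Nf = 4.26066e+06
Nf = 2.13e+06 cycles


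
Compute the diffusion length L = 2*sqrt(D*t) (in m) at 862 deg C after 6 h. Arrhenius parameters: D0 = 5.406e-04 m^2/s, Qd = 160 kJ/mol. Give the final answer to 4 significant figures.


Step 1: D = D0 * exp(-Qd/(R*T))
T = 1135.15 K
D = 5.406e-04 * exp(-160e3 / (8.314 * 1135.15)) = 2.34482e-11 m^2/s
Step 2: L = 2*sqrt(D*t)
t = 6 h = 21600 s
L = 2*sqrt(2.34482e-11 * 21600) = 1.423e-03 m


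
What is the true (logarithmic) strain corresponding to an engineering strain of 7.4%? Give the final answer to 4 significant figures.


epsilon_true = ln(1 + epsilon_eng)
epsilon_true = ln(1 + 0.074)
epsilon_true = 0.07139


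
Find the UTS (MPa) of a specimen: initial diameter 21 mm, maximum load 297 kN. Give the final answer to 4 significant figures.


A0 = pi*(d/2)^2 = pi*(21/2)^2 = 346.361 mm^2
UTS = F_max / A0 = 297*1000 / 346.361
UTS = 857.5 MPa


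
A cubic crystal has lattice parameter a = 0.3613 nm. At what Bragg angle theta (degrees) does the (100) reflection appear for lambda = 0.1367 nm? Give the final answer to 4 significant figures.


d = a / sqrt(h^2+k^2+l^2)
d = 0.3613 / sqrt(1) = 0.3613 nm
lambda = 2*d*sin(theta)  =>  sin(theta) = lambda / (2*d)
sin(theta) = 0.1367 / (2 * 0.3613) = 0.189178
theta = 10.9 deg


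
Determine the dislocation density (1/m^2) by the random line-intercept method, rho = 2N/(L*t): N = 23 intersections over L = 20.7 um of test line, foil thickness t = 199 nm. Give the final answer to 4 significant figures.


rho = 2N / (L * t)
L = 20.7 um = 2.07e-05 m, t = 199 nm = 1.99e-07 m
rho = 2 * 23 / (2.07e-05 * 1.99e-07)
rho = 1.117e+13 1/m^2


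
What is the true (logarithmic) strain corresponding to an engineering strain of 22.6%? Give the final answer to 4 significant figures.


epsilon_true = ln(1 + epsilon_eng)
epsilon_true = ln(1 + 0.226)
epsilon_true = 0.2038


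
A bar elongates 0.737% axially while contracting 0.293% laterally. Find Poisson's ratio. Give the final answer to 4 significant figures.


nu = -epsilon_lat / epsilon_axial
Lateral strain is contraction (negative), so using magnitudes:
nu = 0.293 / 0.737
nu = 0.3976


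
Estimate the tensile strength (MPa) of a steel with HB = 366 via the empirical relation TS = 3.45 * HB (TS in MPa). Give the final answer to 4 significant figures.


TS (MPa) = 3.45 * HB
TS = 3.45 * 366
TS = 1263 MPa


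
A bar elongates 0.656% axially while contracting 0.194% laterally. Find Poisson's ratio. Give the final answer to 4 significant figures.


nu = -epsilon_lat / epsilon_axial
Lateral strain is contraction (negative), so using magnitudes:
nu = 0.194 / 0.656
nu = 0.2957


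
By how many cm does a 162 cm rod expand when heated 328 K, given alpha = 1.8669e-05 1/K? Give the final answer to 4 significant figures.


dL = L0 * alpha * dT
dL = 162 * 1.8669e-05 * 328
dL = 0.992 cm


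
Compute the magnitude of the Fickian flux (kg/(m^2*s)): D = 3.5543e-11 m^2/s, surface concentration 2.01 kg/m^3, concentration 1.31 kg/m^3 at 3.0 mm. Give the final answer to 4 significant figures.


J = -D * (dC/dx) = D * (C1 - C2) / dx
J = 3.5543e-11 * (2.01 - 1.31) / 3e-03
J = 8.293e-09 kg/(m^2*s)


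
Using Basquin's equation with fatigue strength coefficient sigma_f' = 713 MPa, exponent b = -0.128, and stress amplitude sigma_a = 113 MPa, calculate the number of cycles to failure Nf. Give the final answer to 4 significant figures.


sigma_a = sigma_f' * (2*Nf)^b
2*Nf = (sigma_a / sigma_f')^(1/b)
2*Nf = (113 / 713)^(1/-0.128)
2*Nf = 1.77863e+06
Nf = 889300 cycles


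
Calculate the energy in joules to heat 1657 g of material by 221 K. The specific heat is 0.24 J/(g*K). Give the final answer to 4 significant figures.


Q = m * cp * dT
Q = 1657 * 0.24 * 221
Q = 87890 J


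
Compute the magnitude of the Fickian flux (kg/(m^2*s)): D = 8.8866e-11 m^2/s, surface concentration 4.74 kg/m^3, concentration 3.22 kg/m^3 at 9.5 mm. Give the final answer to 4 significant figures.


J = -D * (dC/dx) = D * (C1 - C2) / dx
J = 8.8866e-11 * (4.74 - 3.22) / 9.5e-03
J = 1.422e-08 kg/(m^2*s)


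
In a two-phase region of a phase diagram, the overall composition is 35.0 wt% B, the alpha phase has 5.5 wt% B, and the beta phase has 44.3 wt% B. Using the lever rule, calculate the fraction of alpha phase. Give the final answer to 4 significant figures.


f_alpha = (C_beta - C0) / (C_beta - C_alpha)
f_alpha = (44.3 - 35.0) / (44.3 - 5.5)
f_alpha = 0.2397


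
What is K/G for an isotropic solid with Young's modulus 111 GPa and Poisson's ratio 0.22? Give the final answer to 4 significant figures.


G = E / (2*(1+nu))
G = 111 / (2*(1+0.22)) = 45.4918 GPa
K = E / (3*(1-2*nu))
K = 111 / (3*(1-2*0.22)) = 66.0714 GPa
K/G = 66.0714 / 45.4918 = 1.452


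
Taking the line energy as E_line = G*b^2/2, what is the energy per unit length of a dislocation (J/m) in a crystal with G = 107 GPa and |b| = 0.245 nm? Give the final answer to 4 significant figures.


E = G*b^2/2
b = 0.245 nm = 2.45e-10 m
G = 107 GPa = 1.07e+11 Pa
E = 0.5 * 1.07e+11 * (2.45e-10)^2
E = 3.211e-09 J/m


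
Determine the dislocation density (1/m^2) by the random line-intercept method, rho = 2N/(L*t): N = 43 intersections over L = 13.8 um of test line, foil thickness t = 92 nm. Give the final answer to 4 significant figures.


rho = 2N / (L * t)
L = 13.8 um = 1.38e-05 m, t = 92 nm = 9.2e-08 m
rho = 2 * 43 / (1.38e-05 * 9.2e-08)
rho = 6.774e+13 1/m^2


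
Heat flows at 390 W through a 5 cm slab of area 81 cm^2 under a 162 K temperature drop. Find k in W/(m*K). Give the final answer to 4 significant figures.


k = Q*L / (A*dT)
L = 0.05 m, A = 8.1e-03 m^2
k = 390 * 0.05 / (8.1e-03 * 162)
k = 14.86 W/(m*K)


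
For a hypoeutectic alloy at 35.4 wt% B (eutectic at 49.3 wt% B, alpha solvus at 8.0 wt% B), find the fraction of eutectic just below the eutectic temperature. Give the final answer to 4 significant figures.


f_primary = (C_e - C0) / (C_e - C_alpha_max)
f_primary = (49.3 - 35.4) / (49.3 - 8.0)
f_primary = 0.336562
f_eutectic = 1 - 0.336562 = 0.6634


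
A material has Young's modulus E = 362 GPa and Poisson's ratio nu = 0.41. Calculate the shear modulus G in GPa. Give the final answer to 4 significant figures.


G = E / (2*(1+nu))
G = 362 / (2*(1+0.41))
G = 128.4 GPa


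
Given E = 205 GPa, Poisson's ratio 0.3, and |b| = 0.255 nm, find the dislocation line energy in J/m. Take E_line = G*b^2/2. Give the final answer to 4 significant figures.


Step 1: G = E / (2*(1+nu))
G = 205 / (2*(1+0.3)) = 78.8462 GPa = 7.88462e+10 Pa
Step 2: E_line = G*b^2/2
b = 0.255 nm = 2.55e-10 m
E_line = 0.5 * 7.88462e+10 * (2.55e-10)^2 = 2.563e-09 J/m


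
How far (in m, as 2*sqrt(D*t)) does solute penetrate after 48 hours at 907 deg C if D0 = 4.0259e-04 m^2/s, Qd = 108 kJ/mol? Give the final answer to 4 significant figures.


Step 1: D = D0 * exp(-Qd/(R*T))
T = 1180.15 K
D = 4.0259e-04 * exp(-108e3 / (8.314 * 1180.15)) = 6.67576e-09 m^2/s
Step 2: L = 2*sqrt(D*t)
t = 48 h = 172800 s
L = 2*sqrt(6.67576e-09 * 172800) = 0.06793 m


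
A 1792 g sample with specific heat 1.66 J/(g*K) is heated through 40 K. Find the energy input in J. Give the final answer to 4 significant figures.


Q = m * cp * dT
Q = 1792 * 1.66 * 40
Q = 119000 J


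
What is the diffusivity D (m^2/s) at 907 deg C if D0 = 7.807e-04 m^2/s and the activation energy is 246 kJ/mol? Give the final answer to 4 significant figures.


D = D0 * exp(-Qd / (R*T))
T = 1180.15 K
D = 7.807e-04 * exp(-246e3 / (8.314 * 1180.15))
D = 1.009e-14 m^2/s


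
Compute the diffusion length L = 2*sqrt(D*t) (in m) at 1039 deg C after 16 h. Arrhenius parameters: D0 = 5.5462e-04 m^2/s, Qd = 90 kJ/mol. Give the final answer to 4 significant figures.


Step 1: D = D0 * exp(-Qd/(R*T))
T = 1312.15 K
D = 5.5462e-04 * exp(-90e3 / (8.314 * 1312.15)) = 1.44913e-07 m^2/s
Step 2: L = 2*sqrt(D*t)
t = 16 h = 57600 s
L = 2*sqrt(1.44913e-07 * 57600) = 0.1827 m


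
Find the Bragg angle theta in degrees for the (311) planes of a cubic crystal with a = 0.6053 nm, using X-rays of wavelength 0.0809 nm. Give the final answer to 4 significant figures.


d = a / sqrt(h^2+k^2+l^2)
d = 0.6053 / sqrt(11) = 0.182505 nm
lambda = 2*d*sin(theta)  =>  sin(theta) = lambda / (2*d)
sin(theta) = 0.0809 / (2 * 0.182505) = 0.221638
theta = 12.81 deg


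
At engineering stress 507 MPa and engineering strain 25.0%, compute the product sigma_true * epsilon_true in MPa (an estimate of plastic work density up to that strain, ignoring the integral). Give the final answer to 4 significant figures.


sigma_true = sigma_eng * (1 + epsilon_eng)
sigma_true = 507 * (1 + 0.25) = 633.75 MPa
epsilon_true = ln(1 + epsilon_eng)
epsilon_true = ln(1 + 0.25) = 0.223144
sigma_true * epsilon_true = 633.75 * 0.223144 = 141.4 MPa


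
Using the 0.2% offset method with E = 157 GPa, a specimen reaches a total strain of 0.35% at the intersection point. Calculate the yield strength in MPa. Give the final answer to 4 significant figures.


Offset strain = 0.002
Elastic strain at yield = total_strain - offset = 3.5e-03 - 0.002 = 1.5e-03
sigma_y = E * elastic_strain = 157000 * 1.5e-03
sigma_y = 235.5 MPa


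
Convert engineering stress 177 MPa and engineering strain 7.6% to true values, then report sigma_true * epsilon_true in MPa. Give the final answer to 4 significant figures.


sigma_true = sigma_eng * (1 + epsilon_eng)
sigma_true = 177 * (1 + 0.076) = 190.452 MPa
epsilon_true = ln(1 + epsilon_eng)
epsilon_true = ln(1 + 0.076) = 0.0732505
sigma_true * epsilon_true = 190.452 * 0.0732505 = 13.95 MPa


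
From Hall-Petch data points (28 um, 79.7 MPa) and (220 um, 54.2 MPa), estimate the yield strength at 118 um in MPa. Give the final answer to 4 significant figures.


sigma_y = sigma0 + k / sqrt(d)
1/sqrt(d1) = 1/sqrt(2.8e-05) = 188.982;  1/sqrt(d2) = 67.42
k = (sigma1 - sigma2) / (1/sqrt(d1) - 1/sqrt(d2)) = (79.7 - 54.2) / (188.982 - 67.42) = 0.209769 MPa*m^0.5
sigma0 = sigma1 - k/sqrt(d1) = 79.7 - 0.209769*188.982 = 40.0574 MPa
sigma_y(d3) = 40.0574 + 0.209769 / sqrt(1.18e-04) = 59.37 MPa


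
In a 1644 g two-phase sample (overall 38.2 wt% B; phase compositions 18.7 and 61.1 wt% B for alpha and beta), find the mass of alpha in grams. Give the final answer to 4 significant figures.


f_alpha = (C_beta - C0) / (C_beta - C_alpha)
f_alpha = (61.1 - 38.2) / (61.1 - 18.7) = 0.540094
m_alpha = f_alpha * m_total = 0.540094 * 1644 = 887.9 g


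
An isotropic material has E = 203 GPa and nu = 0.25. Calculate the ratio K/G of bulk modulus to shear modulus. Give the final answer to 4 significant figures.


G = E / (2*(1+nu))
G = 203 / (2*(1+0.25)) = 81.2 GPa
K = E / (3*(1-2*nu))
K = 203 / (3*(1-2*0.25)) = 135.333 GPa
K/G = 135.333 / 81.2 = 1.667


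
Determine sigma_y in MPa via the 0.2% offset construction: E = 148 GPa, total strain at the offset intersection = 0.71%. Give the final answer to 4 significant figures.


Offset strain = 0.002
Elastic strain at yield = total_strain - offset = 7.1e-03 - 0.002 = 5.1e-03
sigma_y = E * elastic_strain = 148000 * 5.1e-03
sigma_y = 754.8 MPa


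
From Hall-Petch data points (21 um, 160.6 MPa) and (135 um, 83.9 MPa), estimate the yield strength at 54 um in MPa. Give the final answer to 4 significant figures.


sigma_y = sigma0 + k / sqrt(d)
1/sqrt(d1) = 1/sqrt(2.1e-05) = 218.218;  1/sqrt(d2) = 86.0663
k = (sigma1 - sigma2) / (1/sqrt(d1) - 1/sqrt(d2)) = (160.6 - 83.9) / (218.218 - 86.0663) = 0.580394 MPa*m^0.5
sigma0 = sigma1 - k/sqrt(d1) = 160.6 - 0.580394*218.218 = 33.9476 MPa
sigma_y(d3) = 33.9476 + 0.580394 / sqrt(5.4e-05) = 112.9 MPa


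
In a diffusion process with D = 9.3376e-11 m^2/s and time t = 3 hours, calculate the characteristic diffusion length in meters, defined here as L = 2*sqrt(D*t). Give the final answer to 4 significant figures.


t = 3 hr = 10800 s
Diffusion length = 2*sqrt(D*t)
= 2*sqrt(9.3376e-11 * 10800)
= 2.008e-03 m


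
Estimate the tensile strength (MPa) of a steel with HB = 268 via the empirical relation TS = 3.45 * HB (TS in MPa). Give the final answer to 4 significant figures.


TS (MPa) = 3.45 * HB
TS = 3.45 * 268
TS = 924.6 MPa


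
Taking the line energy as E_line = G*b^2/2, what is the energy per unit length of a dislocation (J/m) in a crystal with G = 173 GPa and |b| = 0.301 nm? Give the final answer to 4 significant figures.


E = G*b^2/2
b = 0.301 nm = 3.01e-10 m
G = 173 GPa = 1.73e+11 Pa
E = 0.5 * 1.73e+11 * (3.01e-10)^2
E = 7.837e-09 J/m


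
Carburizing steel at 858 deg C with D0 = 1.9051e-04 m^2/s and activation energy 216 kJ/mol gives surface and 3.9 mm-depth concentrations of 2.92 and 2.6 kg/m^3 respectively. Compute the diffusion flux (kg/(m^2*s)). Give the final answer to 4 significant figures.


Step 1: D = D0 * exp(-Qd/(R*T))
T = 858 + 273.15 = 1131.15 K
D = 1.9051e-04 * exp(-216e3 / (8.314 * 1131.15)) = 2.01852e-14 m^2/s
Step 2: J = D * (C1 - C2) / dx
J = 2.01852e-14 * (2.92 - 2.6) / 3.9e-03
J = 1.656e-12 kg/(m^2*s)


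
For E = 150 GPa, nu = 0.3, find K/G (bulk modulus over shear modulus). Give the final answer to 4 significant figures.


G = E / (2*(1+nu))
G = 150 / (2*(1+0.3)) = 57.6923 GPa
K = E / (3*(1-2*nu))
K = 150 / (3*(1-2*0.3)) = 125 GPa
K/G = 125 / 57.6923 = 2.167


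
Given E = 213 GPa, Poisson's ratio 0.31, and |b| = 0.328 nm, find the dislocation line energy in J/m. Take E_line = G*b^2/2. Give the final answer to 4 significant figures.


Step 1: G = E / (2*(1+nu))
G = 213 / (2*(1+0.31)) = 81.2977 GPa = 8.12977e+10 Pa
Step 2: E_line = G*b^2/2
b = 0.328 nm = 3.28e-10 m
E_line = 0.5 * 8.12977e+10 * (3.28e-10)^2 = 4.373e-09 J/m


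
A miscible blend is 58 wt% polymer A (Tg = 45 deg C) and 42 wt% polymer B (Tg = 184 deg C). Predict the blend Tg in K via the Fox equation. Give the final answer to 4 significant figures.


1/Tg = w1/Tg1 + w2/Tg2 (in Kelvin)
Tg1 = 318.15 K, Tg2 = 457.15 K
1/Tg = 0.58/318.15 + 0.42/457.15
Tg = 364.7 K


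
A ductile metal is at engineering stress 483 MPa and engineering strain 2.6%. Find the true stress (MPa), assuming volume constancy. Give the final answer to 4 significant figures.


sigma_true = sigma_eng * (1 + epsilon_eng)
sigma_true = 483 * (1 + 0.026)
sigma_true = 495.6 MPa


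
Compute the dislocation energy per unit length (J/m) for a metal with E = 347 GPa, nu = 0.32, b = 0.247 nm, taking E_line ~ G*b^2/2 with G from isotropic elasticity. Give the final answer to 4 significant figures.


Step 1: G = E / (2*(1+nu))
G = 347 / (2*(1+0.32)) = 131.439 GPa = 1.31439e+11 Pa
Step 2: E_line = G*b^2/2
b = 0.247 nm = 2.47e-10 m
E_line = 0.5 * 1.31439e+11 * (2.47e-10)^2 = 4.009e-09 J/m


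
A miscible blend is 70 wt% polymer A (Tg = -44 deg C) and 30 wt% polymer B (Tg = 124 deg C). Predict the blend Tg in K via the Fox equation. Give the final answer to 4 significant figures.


1/Tg = w1/Tg1 + w2/Tg2 (in Kelvin)
Tg1 = 229.15 K, Tg2 = 397.15 K
1/Tg = 0.7/229.15 + 0.3/397.15
Tg = 262.5 K


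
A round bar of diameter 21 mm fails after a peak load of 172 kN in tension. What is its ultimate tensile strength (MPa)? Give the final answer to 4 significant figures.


A0 = pi*(d/2)^2 = pi*(21/2)^2 = 346.361 mm^2
UTS = F_max / A0 = 172*1000 / 346.361
UTS = 496.6 MPa


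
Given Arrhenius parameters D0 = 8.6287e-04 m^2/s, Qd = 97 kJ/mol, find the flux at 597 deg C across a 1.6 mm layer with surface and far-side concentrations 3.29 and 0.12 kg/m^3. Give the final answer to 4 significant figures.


Step 1: D = D0 * exp(-Qd/(R*T))
T = 597 + 273.15 = 870.15 K
D = 8.6287e-04 * exp(-97e3 / (8.314 * 870.15)) = 1.29681e-09 m^2/s
Step 2: J = D * (C1 - C2) / dx
J = 1.29681e-09 * (3.29 - 0.12) / 1.6e-03
J = 2.569e-06 kg/(m^2*s)


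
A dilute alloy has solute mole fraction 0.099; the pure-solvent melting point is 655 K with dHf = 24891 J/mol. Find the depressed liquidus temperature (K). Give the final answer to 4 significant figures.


dT = R*Tm^2*x / dHf
dT = 8.314 * 655^2 * 0.099 / 24891
dT = 14.1868 K
T_new = 655 - 14.1868 = 640.8 K


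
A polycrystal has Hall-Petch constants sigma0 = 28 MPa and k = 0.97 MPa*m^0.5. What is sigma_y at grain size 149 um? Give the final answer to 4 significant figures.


sigma_y = sigma0 + k / sqrt(d)
d = 149 um = 1.49e-04 m
sigma_y = 28 + 0.97 / sqrt(1.49e-04)
sigma_y = 107.5 MPa


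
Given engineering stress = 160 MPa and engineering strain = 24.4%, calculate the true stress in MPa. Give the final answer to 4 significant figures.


sigma_true = sigma_eng * (1 + epsilon_eng)
sigma_true = 160 * (1 + 0.244)
sigma_true = 199 MPa


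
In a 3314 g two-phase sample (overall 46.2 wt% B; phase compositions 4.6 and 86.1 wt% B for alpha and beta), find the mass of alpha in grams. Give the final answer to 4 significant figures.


f_alpha = (C_beta - C0) / (C_beta - C_alpha)
f_alpha = (86.1 - 46.2) / (86.1 - 4.6) = 0.489571
m_alpha = f_alpha * m_total = 0.489571 * 3314 = 1622 g


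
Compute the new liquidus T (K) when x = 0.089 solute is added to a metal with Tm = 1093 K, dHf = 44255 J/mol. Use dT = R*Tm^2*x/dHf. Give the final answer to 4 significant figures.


dT = R*Tm^2*x / dHf
dT = 8.314 * 1093^2 * 0.089 / 44255
dT = 19.9746 K
T_new = 1093 - 19.9746 = 1073 K


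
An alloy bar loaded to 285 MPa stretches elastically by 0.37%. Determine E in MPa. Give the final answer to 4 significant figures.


E = sigma / epsilon
epsilon = 0.37% = 3.7e-03
E = 285 / 3.7e-03
E = 77030 MPa


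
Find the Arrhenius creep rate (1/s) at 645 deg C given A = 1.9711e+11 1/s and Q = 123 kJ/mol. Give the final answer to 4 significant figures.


rate = A * exp(-Q / (R*T))
T = 645 + 273.15 = 918.15 K
rate = 1.9711e+11 * exp(-123e3 / (8.314 * 918.15))
rate = 19810 1/s


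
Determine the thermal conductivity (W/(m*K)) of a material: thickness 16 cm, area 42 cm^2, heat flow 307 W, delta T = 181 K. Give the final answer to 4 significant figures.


k = Q*L / (A*dT)
L = 0.16 m, A = 4.2e-03 m^2
k = 307 * 0.16 / (4.2e-03 * 181)
k = 64.61 W/(m*K)


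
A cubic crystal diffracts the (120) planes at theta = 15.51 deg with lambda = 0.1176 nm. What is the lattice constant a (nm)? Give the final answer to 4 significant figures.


d = lambda / (2*sin(theta))
d = 0.1176 / (2*sin(15.51 deg))
d = 0.21989 nm
a = d * sqrt(h^2+k^2+l^2) = 0.21989 * sqrt(5)
a = 0.4917 nm


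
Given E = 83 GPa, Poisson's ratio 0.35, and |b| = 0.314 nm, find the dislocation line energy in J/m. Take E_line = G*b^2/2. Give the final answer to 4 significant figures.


Step 1: G = E / (2*(1+nu))
G = 83 / (2*(1+0.35)) = 30.7407 GPa = 3.07407e+10 Pa
Step 2: E_line = G*b^2/2
b = 0.314 nm = 3.14e-10 m
E_line = 0.5 * 3.07407e+10 * (3.14e-10)^2 = 1.515e-09 J/m


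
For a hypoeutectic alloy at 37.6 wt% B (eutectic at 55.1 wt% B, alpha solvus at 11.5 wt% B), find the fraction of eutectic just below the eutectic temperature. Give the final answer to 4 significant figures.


f_primary = (C_e - C0) / (C_e - C_alpha_max)
f_primary = (55.1 - 37.6) / (55.1 - 11.5)
f_primary = 0.401376
f_eutectic = 1 - 0.401376 = 0.5986


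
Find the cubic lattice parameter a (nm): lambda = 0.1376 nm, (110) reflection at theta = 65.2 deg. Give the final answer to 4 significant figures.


d = lambda / (2*sin(theta))
d = 0.1376 / (2*sin(65.2 deg))
d = 0.0757895 nm
a = d * sqrt(h^2+k^2+l^2) = 0.0757895 * sqrt(2)
a = 0.1072 nm


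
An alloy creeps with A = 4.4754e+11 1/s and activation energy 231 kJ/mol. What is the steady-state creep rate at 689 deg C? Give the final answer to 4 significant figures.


rate = A * exp(-Q / (R*T))
T = 689 + 273.15 = 962.15 K
rate = 4.4754e+11 * exp(-231e3 / (8.314 * 962.15))
rate = 0.1287 1/s


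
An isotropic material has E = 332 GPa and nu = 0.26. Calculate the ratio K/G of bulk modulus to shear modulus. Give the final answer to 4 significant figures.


G = E / (2*(1+nu))
G = 332 / (2*(1+0.26)) = 131.746 GPa
K = E / (3*(1-2*nu))
K = 332 / (3*(1-2*0.26)) = 230.556 GPa
K/G = 230.556 / 131.746 = 1.75


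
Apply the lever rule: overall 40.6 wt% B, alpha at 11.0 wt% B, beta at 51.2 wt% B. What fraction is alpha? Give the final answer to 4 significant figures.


f_alpha = (C_beta - C0) / (C_beta - C_alpha)
f_alpha = (51.2 - 40.6) / (51.2 - 11.0)
f_alpha = 0.2637


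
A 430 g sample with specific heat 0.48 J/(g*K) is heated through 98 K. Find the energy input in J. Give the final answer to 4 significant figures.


Q = m * cp * dT
Q = 430 * 0.48 * 98
Q = 20230 J


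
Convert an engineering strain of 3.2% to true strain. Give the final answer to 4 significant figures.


epsilon_true = ln(1 + epsilon_eng)
epsilon_true = ln(1 + 0.032)
epsilon_true = 0.0315


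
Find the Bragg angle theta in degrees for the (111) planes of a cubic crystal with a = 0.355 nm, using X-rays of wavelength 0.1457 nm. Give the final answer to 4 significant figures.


d = a / sqrt(h^2+k^2+l^2)
d = 0.355 / sqrt(3) = 0.204959 nm
lambda = 2*d*sin(theta)  =>  sin(theta) = lambda / (2*d)
sin(theta) = 0.1457 / (2 * 0.204959) = 0.355436
theta = 20.82 deg


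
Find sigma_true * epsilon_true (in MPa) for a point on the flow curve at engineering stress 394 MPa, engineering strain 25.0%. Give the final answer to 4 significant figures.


sigma_true = sigma_eng * (1 + epsilon_eng)
sigma_true = 394 * (1 + 0.25) = 492.5 MPa
epsilon_true = ln(1 + epsilon_eng)
epsilon_true = ln(1 + 0.25) = 0.223144
sigma_true * epsilon_true = 492.5 * 0.223144 = 109.9 MPa


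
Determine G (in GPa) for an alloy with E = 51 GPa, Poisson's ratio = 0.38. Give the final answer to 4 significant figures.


G = E / (2*(1+nu))
G = 51 / (2*(1+0.38))
G = 18.48 GPa


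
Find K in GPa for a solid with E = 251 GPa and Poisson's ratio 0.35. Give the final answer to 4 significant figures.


K = E / (3*(1-2*nu))
K = 251 / (3*(1-2*0.35))
K = 278.9 GPa


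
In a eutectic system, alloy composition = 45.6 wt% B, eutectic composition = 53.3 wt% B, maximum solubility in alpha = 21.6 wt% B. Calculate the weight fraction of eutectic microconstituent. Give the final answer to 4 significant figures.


f_primary = (C_e - C0) / (C_e - C_alpha_max)
f_primary = (53.3 - 45.6) / (53.3 - 21.6)
f_primary = 0.242902
f_eutectic = 1 - 0.242902 = 0.7571


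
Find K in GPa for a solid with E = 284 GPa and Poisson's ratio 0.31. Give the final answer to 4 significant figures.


K = E / (3*(1-2*nu))
K = 284 / (3*(1-2*0.31))
K = 249.1 GPa


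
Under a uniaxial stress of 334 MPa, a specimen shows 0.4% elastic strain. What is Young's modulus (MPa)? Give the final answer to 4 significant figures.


E = sigma / epsilon
epsilon = 0.4% = 4e-03
E = 334 / 4e-03
E = 83500 MPa


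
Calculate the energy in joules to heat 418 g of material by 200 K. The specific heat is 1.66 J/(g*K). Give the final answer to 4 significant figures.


Q = m * cp * dT
Q = 418 * 1.66 * 200
Q = 138800 J


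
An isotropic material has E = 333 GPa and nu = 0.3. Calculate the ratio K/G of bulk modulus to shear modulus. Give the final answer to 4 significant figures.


G = E / (2*(1+nu))
G = 333 / (2*(1+0.3)) = 128.077 GPa
K = E / (3*(1-2*nu))
K = 333 / (3*(1-2*0.3)) = 277.5 GPa
K/G = 277.5 / 128.077 = 2.167


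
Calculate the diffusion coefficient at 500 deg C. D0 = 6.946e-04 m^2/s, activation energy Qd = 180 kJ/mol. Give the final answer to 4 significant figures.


D = D0 * exp(-Qd / (R*T))
T = 773.15 K
D = 6.946e-04 * exp(-180e3 / (8.314 * 773.15))
D = 4.79e-16 m^2/s


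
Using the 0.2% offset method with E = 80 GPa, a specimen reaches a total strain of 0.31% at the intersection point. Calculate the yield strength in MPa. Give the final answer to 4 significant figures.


Offset strain = 0.002
Elastic strain at yield = total_strain - offset = 3.1e-03 - 0.002 = 1.1e-03
sigma_y = E * elastic_strain = 80000 * 1.1e-03
sigma_y = 88 MPa


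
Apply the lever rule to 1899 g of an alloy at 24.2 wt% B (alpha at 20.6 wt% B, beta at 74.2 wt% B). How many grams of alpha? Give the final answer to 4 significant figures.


f_alpha = (C_beta - C0) / (C_beta - C_alpha)
f_alpha = (74.2 - 24.2) / (74.2 - 20.6) = 0.932836
m_alpha = f_alpha * m_total = 0.932836 * 1899 = 1771 g


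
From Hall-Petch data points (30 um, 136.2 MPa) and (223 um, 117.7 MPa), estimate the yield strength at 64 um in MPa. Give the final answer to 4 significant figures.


sigma_y = sigma0 + k / sqrt(d)
1/sqrt(d1) = 1/sqrt(3e-05) = 182.574;  1/sqrt(d2) = 66.965
k = (sigma1 - sigma2) / (1/sqrt(d1) - 1/sqrt(d2)) = (136.2 - 117.7) / (182.574 - 66.965) = 0.160022 MPa*m^0.5
sigma0 = sigma1 - k/sqrt(d1) = 136.2 - 0.160022*182.574 = 106.984 MPa
sigma_y(d3) = 106.984 + 0.160022 / sqrt(6.4e-05) = 127 MPa


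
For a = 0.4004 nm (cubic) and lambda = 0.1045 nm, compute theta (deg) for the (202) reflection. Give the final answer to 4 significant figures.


d = a / sqrt(h^2+k^2+l^2)
d = 0.4004 / sqrt(8) = 0.141563 nm
lambda = 2*d*sin(theta)  =>  sin(theta) = lambda / (2*d)
sin(theta) = 0.1045 / (2 * 0.141563) = 0.369094
theta = 21.66 deg


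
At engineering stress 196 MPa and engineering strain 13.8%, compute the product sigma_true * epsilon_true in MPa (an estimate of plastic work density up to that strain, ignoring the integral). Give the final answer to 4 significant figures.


sigma_true = sigma_eng * (1 + epsilon_eng)
sigma_true = 196 * (1 + 0.138) = 223.048 MPa
epsilon_true = ln(1 + epsilon_eng)
epsilon_true = ln(1 + 0.138) = 0.129272
sigma_true * epsilon_true = 223.048 * 0.129272 = 28.83 MPa


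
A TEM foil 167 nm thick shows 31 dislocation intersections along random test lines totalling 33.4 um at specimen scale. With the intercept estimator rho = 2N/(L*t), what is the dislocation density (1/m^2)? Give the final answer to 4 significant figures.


rho = 2N / (L * t)
L = 33.4 um = 3.34e-05 m, t = 167 nm = 1.67e-07 m
rho = 2 * 31 / (3.34e-05 * 1.67e-07)
rho = 1.112e+13 1/m^2


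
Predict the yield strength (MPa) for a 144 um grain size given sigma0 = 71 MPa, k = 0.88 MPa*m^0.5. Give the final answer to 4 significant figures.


sigma_y = sigma0 + k / sqrt(d)
d = 144 um = 1.44e-04 m
sigma_y = 71 + 0.88 / sqrt(1.44e-04)
sigma_y = 144.3 MPa


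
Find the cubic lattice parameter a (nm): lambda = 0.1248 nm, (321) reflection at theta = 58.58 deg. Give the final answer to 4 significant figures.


d = lambda / (2*sin(theta))
d = 0.1248 / (2*sin(58.58 deg))
d = 0.073122 nm
a = d * sqrt(h^2+k^2+l^2) = 0.073122 * sqrt(14)
a = 0.2736 nm


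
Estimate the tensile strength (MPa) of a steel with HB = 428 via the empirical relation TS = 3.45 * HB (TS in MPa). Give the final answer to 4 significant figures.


TS (MPa) = 3.45 * HB
TS = 3.45 * 428
TS = 1477 MPa


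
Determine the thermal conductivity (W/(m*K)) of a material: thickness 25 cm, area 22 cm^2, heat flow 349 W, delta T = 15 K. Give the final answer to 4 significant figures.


k = Q*L / (A*dT)
L = 0.25 m, A = 2.2e-03 m^2
k = 349 * 0.25 / (2.2e-03 * 15)
k = 2644 W/(m*K)


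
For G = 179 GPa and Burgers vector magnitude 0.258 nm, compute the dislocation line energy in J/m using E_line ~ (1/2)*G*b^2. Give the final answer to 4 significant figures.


E = G*b^2/2
b = 0.258 nm = 2.58e-10 m
G = 179 GPa = 1.79e+11 Pa
E = 0.5 * 1.79e+11 * (2.58e-10)^2
E = 5.957e-09 J/m


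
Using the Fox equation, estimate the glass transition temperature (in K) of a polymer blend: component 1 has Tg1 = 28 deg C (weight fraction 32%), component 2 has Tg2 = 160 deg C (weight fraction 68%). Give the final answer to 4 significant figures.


1/Tg = w1/Tg1 + w2/Tg2 (in Kelvin)
Tg1 = 301.15 K, Tg2 = 433.15 K
1/Tg = 0.32/301.15 + 0.68/433.15
Tg = 379.9 K


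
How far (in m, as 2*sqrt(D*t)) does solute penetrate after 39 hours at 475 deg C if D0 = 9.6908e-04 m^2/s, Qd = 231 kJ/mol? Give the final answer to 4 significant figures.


Step 1: D = D0 * exp(-Qd/(R*T))
T = 748.15 K
D = 9.6908e-04 * exp(-231e3 / (8.314 * 748.15)) = 7.20652e-20 m^2/s
Step 2: L = 2*sqrt(D*t)
t = 39 h = 140400 s
L = 2*sqrt(7.20652e-20 * 140400) = 2.012e-07 m


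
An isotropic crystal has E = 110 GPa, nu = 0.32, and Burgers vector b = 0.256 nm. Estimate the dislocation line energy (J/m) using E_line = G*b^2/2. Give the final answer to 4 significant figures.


Step 1: G = E / (2*(1+nu))
G = 110 / (2*(1+0.32)) = 41.6667 GPa = 4.16667e+10 Pa
Step 2: E_line = G*b^2/2
b = 0.256 nm = 2.56e-10 m
E_line = 0.5 * 4.16667e+10 * (2.56e-10)^2 = 1.365e-09 J/m


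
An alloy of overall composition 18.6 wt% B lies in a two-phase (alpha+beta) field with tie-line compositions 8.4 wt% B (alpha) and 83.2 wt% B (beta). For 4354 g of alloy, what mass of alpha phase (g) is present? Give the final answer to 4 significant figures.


f_alpha = (C_beta - C0) / (C_beta - C_alpha)
f_alpha = (83.2 - 18.6) / (83.2 - 8.4) = 0.863636
m_alpha = f_alpha * m_total = 0.863636 * 4354 = 3760 g


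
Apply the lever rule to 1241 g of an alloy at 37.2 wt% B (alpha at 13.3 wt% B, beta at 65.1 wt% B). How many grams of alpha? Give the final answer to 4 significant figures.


f_alpha = (C_beta - C0) / (C_beta - C_alpha)
f_alpha = (65.1 - 37.2) / (65.1 - 13.3) = 0.53861
m_alpha = f_alpha * m_total = 0.53861 * 1241 = 668.4 g


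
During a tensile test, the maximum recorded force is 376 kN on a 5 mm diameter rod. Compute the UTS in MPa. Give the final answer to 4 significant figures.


A0 = pi*(d/2)^2 = pi*(5/2)^2 = 19.635 mm^2
UTS = F_max / A0 = 376*1000 / 19.635
UTS = 19150 MPa


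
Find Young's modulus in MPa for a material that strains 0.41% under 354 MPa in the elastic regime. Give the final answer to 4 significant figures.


E = sigma / epsilon
epsilon = 0.41% = 4.1e-03
E = 354 / 4.1e-03
E = 86340 MPa


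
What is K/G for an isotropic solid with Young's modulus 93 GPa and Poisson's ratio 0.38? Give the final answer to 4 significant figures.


G = E / (2*(1+nu))
G = 93 / (2*(1+0.38)) = 33.6957 GPa
K = E / (3*(1-2*nu))
K = 93 / (3*(1-2*0.38)) = 129.167 GPa
K/G = 129.167 / 33.6957 = 3.833


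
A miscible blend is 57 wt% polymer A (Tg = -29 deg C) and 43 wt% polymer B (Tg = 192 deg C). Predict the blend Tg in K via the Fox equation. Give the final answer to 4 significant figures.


1/Tg = w1/Tg1 + w2/Tg2 (in Kelvin)
Tg1 = 244.15 K, Tg2 = 465.15 K
1/Tg = 0.57/244.15 + 0.43/465.15
Tg = 306.8 K


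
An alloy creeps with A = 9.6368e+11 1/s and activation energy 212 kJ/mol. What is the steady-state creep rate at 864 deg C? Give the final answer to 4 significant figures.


rate = A * exp(-Q / (R*T))
T = 864 + 273.15 = 1137.15 K
rate = 9.6368e+11 * exp(-212e3 / (8.314 * 1137.15))
rate = 176 1/s


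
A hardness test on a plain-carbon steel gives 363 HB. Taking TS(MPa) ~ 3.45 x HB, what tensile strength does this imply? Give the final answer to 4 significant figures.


TS (MPa) = 3.45 * HB
TS = 3.45 * 363
TS = 1252 MPa


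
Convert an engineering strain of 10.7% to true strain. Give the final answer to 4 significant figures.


epsilon_true = ln(1 + epsilon_eng)
epsilon_true = ln(1 + 0.107)
epsilon_true = 0.1017


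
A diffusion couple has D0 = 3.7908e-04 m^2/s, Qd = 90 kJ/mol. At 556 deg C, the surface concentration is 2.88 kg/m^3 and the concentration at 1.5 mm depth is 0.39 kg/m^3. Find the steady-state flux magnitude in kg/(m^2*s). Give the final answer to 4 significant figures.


Step 1: D = D0 * exp(-Qd/(R*T))
T = 556 + 273.15 = 829.15 K
D = 3.7908e-04 * exp(-90e3 / (8.314 * 829.15)) = 8.10443e-10 m^2/s
Step 2: J = D * (C1 - C2) / dx
J = 8.10443e-10 * (2.88 - 0.39) / 1.5e-03
J = 1.345e-06 kg/(m^2*s)


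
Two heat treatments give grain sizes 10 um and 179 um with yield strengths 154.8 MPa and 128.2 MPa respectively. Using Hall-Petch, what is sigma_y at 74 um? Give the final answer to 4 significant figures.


sigma_y = sigma0 + k / sqrt(d)
1/sqrt(d1) = 1/sqrt(1e-05) = 316.228;  1/sqrt(d2) = 74.7435
k = (sigma1 - sigma2) / (1/sqrt(d1) - 1/sqrt(d2)) = (154.8 - 128.2) / (316.228 - 74.7435) = 0.110152 MPa*m^0.5
sigma0 = sigma1 - k/sqrt(d1) = 154.8 - 0.110152*316.228 = 119.967 MPa
sigma_y(d3) = 119.967 + 0.110152 / sqrt(7.4e-05) = 132.8 MPa


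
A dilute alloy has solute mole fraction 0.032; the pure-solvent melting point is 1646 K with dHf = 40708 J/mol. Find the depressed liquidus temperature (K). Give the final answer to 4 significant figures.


dT = R*Tm^2*x / dHf
dT = 8.314 * 1646^2 * 0.032 / 40708
dT = 17.7068 K
T_new = 1646 - 17.7068 = 1628 K


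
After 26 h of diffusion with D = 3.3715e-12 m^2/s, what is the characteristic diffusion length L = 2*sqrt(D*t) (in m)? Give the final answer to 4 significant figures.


t = 26 hr = 93600 s
Diffusion length = 2*sqrt(D*t)
= 2*sqrt(3.3715e-12 * 93600)
= 1.124e-03 m


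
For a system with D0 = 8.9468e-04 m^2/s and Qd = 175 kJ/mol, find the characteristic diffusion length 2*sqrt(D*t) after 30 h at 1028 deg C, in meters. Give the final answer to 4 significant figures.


Step 1: D = D0 * exp(-Qd/(R*T))
T = 1301.15 K
D = 8.9468e-04 * exp(-175e3 / (8.314 * 1301.15)) = 8.43417e-11 m^2/s
Step 2: L = 2*sqrt(D*t)
t = 30 h = 108000 s
L = 2*sqrt(8.43417e-11 * 108000) = 6.036e-03 m


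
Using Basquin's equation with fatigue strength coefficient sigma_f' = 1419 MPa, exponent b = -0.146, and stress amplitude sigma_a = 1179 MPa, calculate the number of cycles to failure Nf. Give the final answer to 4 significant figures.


sigma_a = sigma_f' * (2*Nf)^b
2*Nf = (sigma_a / sigma_f')^(1/b)
2*Nf = (1179 / 1419)^(1/-0.146)
2*Nf = 3.55758
Nf = 1.779 cycles


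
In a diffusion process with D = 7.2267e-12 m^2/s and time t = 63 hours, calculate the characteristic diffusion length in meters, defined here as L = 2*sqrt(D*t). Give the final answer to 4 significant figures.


t = 63 hr = 226800 s
Diffusion length = 2*sqrt(D*t)
= 2*sqrt(7.2267e-12 * 226800)
= 2.56e-03 m
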